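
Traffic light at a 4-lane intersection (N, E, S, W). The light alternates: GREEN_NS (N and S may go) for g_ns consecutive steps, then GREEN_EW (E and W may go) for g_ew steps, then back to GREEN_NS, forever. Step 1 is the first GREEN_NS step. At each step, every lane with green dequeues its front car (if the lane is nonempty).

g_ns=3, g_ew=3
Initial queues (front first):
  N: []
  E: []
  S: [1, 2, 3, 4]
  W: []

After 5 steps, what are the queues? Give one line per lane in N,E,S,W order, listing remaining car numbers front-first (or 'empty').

Step 1 [NS]: N:empty,E:wait,S:car1-GO,W:wait | queues: N=0 E=0 S=3 W=0
Step 2 [NS]: N:empty,E:wait,S:car2-GO,W:wait | queues: N=0 E=0 S=2 W=0
Step 3 [NS]: N:empty,E:wait,S:car3-GO,W:wait | queues: N=0 E=0 S=1 W=0
Step 4 [EW]: N:wait,E:empty,S:wait,W:empty | queues: N=0 E=0 S=1 W=0
Step 5 [EW]: N:wait,E:empty,S:wait,W:empty | queues: N=0 E=0 S=1 W=0

N: empty
E: empty
S: 4
W: empty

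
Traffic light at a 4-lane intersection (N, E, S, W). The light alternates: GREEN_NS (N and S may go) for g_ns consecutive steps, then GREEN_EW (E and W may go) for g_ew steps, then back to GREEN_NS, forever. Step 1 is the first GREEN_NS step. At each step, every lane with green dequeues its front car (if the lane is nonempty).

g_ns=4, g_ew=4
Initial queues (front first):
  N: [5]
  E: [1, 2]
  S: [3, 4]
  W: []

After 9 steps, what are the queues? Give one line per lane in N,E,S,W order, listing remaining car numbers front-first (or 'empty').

Step 1 [NS]: N:car5-GO,E:wait,S:car3-GO,W:wait | queues: N=0 E=2 S=1 W=0
Step 2 [NS]: N:empty,E:wait,S:car4-GO,W:wait | queues: N=0 E=2 S=0 W=0
Step 3 [NS]: N:empty,E:wait,S:empty,W:wait | queues: N=0 E=2 S=0 W=0
Step 4 [NS]: N:empty,E:wait,S:empty,W:wait | queues: N=0 E=2 S=0 W=0
Step 5 [EW]: N:wait,E:car1-GO,S:wait,W:empty | queues: N=0 E=1 S=0 W=0
Step 6 [EW]: N:wait,E:car2-GO,S:wait,W:empty | queues: N=0 E=0 S=0 W=0

N: empty
E: empty
S: empty
W: empty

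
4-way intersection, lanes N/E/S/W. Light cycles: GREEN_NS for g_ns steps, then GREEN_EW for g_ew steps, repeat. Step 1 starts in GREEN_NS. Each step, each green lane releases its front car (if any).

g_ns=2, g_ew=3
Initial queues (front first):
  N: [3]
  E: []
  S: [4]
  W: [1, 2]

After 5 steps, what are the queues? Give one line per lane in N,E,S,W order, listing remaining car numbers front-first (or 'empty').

Step 1 [NS]: N:car3-GO,E:wait,S:car4-GO,W:wait | queues: N=0 E=0 S=0 W=2
Step 2 [NS]: N:empty,E:wait,S:empty,W:wait | queues: N=0 E=0 S=0 W=2
Step 3 [EW]: N:wait,E:empty,S:wait,W:car1-GO | queues: N=0 E=0 S=0 W=1
Step 4 [EW]: N:wait,E:empty,S:wait,W:car2-GO | queues: N=0 E=0 S=0 W=0

N: empty
E: empty
S: empty
W: empty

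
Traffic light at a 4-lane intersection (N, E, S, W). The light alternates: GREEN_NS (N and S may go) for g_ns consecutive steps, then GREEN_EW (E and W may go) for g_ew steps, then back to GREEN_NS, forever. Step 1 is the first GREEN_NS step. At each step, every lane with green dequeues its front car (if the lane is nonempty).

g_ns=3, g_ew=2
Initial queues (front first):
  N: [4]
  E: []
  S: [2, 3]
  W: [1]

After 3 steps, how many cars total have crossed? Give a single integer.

Answer: 3

Derivation:
Step 1 [NS]: N:car4-GO,E:wait,S:car2-GO,W:wait | queues: N=0 E=0 S=1 W=1
Step 2 [NS]: N:empty,E:wait,S:car3-GO,W:wait | queues: N=0 E=0 S=0 W=1
Step 3 [NS]: N:empty,E:wait,S:empty,W:wait | queues: N=0 E=0 S=0 W=1
Cars crossed by step 3: 3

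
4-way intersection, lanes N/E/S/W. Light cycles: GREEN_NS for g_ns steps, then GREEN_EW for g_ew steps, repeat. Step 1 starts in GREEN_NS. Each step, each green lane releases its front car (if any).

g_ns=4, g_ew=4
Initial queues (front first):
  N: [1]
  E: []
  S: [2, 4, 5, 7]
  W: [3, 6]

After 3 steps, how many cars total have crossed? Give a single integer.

Step 1 [NS]: N:car1-GO,E:wait,S:car2-GO,W:wait | queues: N=0 E=0 S=3 W=2
Step 2 [NS]: N:empty,E:wait,S:car4-GO,W:wait | queues: N=0 E=0 S=2 W=2
Step 3 [NS]: N:empty,E:wait,S:car5-GO,W:wait | queues: N=0 E=0 S=1 W=2
Cars crossed by step 3: 4

Answer: 4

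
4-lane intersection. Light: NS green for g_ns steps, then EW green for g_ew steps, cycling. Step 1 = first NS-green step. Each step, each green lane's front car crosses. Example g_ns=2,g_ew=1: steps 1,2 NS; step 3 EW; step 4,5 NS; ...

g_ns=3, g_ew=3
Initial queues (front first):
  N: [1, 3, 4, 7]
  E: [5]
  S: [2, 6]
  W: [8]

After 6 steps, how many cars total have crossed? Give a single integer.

Answer: 7

Derivation:
Step 1 [NS]: N:car1-GO,E:wait,S:car2-GO,W:wait | queues: N=3 E=1 S=1 W=1
Step 2 [NS]: N:car3-GO,E:wait,S:car6-GO,W:wait | queues: N=2 E=1 S=0 W=1
Step 3 [NS]: N:car4-GO,E:wait,S:empty,W:wait | queues: N=1 E=1 S=0 W=1
Step 4 [EW]: N:wait,E:car5-GO,S:wait,W:car8-GO | queues: N=1 E=0 S=0 W=0
Step 5 [EW]: N:wait,E:empty,S:wait,W:empty | queues: N=1 E=0 S=0 W=0
Step 6 [EW]: N:wait,E:empty,S:wait,W:empty | queues: N=1 E=0 S=0 W=0
Cars crossed by step 6: 7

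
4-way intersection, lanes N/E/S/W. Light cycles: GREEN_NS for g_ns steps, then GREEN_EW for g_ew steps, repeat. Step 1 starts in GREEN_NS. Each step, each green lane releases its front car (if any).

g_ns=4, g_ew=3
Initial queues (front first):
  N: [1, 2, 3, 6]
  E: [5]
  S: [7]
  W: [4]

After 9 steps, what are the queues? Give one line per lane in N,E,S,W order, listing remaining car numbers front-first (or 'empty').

Step 1 [NS]: N:car1-GO,E:wait,S:car7-GO,W:wait | queues: N=3 E=1 S=0 W=1
Step 2 [NS]: N:car2-GO,E:wait,S:empty,W:wait | queues: N=2 E=1 S=0 W=1
Step 3 [NS]: N:car3-GO,E:wait,S:empty,W:wait | queues: N=1 E=1 S=0 W=1
Step 4 [NS]: N:car6-GO,E:wait,S:empty,W:wait | queues: N=0 E=1 S=0 W=1
Step 5 [EW]: N:wait,E:car5-GO,S:wait,W:car4-GO | queues: N=0 E=0 S=0 W=0

N: empty
E: empty
S: empty
W: empty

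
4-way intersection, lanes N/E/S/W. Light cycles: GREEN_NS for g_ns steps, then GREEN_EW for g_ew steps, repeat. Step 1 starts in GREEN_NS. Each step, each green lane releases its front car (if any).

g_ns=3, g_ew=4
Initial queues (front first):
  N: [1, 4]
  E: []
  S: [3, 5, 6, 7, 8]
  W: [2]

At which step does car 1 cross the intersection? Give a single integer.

Step 1 [NS]: N:car1-GO,E:wait,S:car3-GO,W:wait | queues: N=1 E=0 S=4 W=1
Step 2 [NS]: N:car4-GO,E:wait,S:car5-GO,W:wait | queues: N=0 E=0 S=3 W=1
Step 3 [NS]: N:empty,E:wait,S:car6-GO,W:wait | queues: N=0 E=0 S=2 W=1
Step 4 [EW]: N:wait,E:empty,S:wait,W:car2-GO | queues: N=0 E=0 S=2 W=0
Step 5 [EW]: N:wait,E:empty,S:wait,W:empty | queues: N=0 E=0 S=2 W=0
Step 6 [EW]: N:wait,E:empty,S:wait,W:empty | queues: N=0 E=0 S=2 W=0
Step 7 [EW]: N:wait,E:empty,S:wait,W:empty | queues: N=0 E=0 S=2 W=0
Step 8 [NS]: N:empty,E:wait,S:car7-GO,W:wait | queues: N=0 E=0 S=1 W=0
Step 9 [NS]: N:empty,E:wait,S:car8-GO,W:wait | queues: N=0 E=0 S=0 W=0
Car 1 crosses at step 1

1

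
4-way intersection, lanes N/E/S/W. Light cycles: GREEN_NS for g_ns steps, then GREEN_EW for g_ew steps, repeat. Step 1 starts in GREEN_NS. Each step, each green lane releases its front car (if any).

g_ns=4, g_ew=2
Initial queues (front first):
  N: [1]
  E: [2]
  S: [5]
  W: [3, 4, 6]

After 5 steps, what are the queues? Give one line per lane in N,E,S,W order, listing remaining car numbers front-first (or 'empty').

Step 1 [NS]: N:car1-GO,E:wait,S:car5-GO,W:wait | queues: N=0 E=1 S=0 W=3
Step 2 [NS]: N:empty,E:wait,S:empty,W:wait | queues: N=0 E=1 S=0 W=3
Step 3 [NS]: N:empty,E:wait,S:empty,W:wait | queues: N=0 E=1 S=0 W=3
Step 4 [NS]: N:empty,E:wait,S:empty,W:wait | queues: N=0 E=1 S=0 W=3
Step 5 [EW]: N:wait,E:car2-GO,S:wait,W:car3-GO | queues: N=0 E=0 S=0 W=2

N: empty
E: empty
S: empty
W: 4 6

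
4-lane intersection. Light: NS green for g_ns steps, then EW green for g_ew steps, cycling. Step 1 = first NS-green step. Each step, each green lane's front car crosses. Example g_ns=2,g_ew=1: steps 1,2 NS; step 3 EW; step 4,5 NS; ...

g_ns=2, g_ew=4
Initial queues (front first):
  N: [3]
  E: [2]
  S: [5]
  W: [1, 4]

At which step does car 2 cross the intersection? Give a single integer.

Step 1 [NS]: N:car3-GO,E:wait,S:car5-GO,W:wait | queues: N=0 E=1 S=0 W=2
Step 2 [NS]: N:empty,E:wait,S:empty,W:wait | queues: N=0 E=1 S=0 W=2
Step 3 [EW]: N:wait,E:car2-GO,S:wait,W:car1-GO | queues: N=0 E=0 S=0 W=1
Step 4 [EW]: N:wait,E:empty,S:wait,W:car4-GO | queues: N=0 E=0 S=0 W=0
Car 2 crosses at step 3

3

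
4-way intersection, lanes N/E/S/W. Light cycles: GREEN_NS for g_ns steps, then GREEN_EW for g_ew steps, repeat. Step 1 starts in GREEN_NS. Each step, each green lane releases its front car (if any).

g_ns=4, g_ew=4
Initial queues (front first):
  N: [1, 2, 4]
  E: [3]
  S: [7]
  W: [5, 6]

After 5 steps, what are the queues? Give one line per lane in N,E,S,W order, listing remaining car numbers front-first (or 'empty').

Step 1 [NS]: N:car1-GO,E:wait,S:car7-GO,W:wait | queues: N=2 E=1 S=0 W=2
Step 2 [NS]: N:car2-GO,E:wait,S:empty,W:wait | queues: N=1 E=1 S=0 W=2
Step 3 [NS]: N:car4-GO,E:wait,S:empty,W:wait | queues: N=0 E=1 S=0 W=2
Step 4 [NS]: N:empty,E:wait,S:empty,W:wait | queues: N=0 E=1 S=0 W=2
Step 5 [EW]: N:wait,E:car3-GO,S:wait,W:car5-GO | queues: N=0 E=0 S=0 W=1

N: empty
E: empty
S: empty
W: 6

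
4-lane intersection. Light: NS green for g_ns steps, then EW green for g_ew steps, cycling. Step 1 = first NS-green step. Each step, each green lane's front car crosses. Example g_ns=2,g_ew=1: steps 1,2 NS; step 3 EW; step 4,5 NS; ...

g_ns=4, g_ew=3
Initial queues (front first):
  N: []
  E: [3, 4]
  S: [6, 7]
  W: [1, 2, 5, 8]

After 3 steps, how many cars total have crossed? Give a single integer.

Answer: 2

Derivation:
Step 1 [NS]: N:empty,E:wait,S:car6-GO,W:wait | queues: N=0 E=2 S=1 W=4
Step 2 [NS]: N:empty,E:wait,S:car7-GO,W:wait | queues: N=0 E=2 S=0 W=4
Step 3 [NS]: N:empty,E:wait,S:empty,W:wait | queues: N=0 E=2 S=0 W=4
Cars crossed by step 3: 2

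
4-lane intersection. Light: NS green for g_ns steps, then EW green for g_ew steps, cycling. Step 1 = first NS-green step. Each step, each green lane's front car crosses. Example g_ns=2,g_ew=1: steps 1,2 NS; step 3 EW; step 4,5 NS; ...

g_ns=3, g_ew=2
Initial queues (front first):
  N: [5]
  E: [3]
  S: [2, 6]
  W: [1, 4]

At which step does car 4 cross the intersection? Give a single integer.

Step 1 [NS]: N:car5-GO,E:wait,S:car2-GO,W:wait | queues: N=0 E=1 S=1 W=2
Step 2 [NS]: N:empty,E:wait,S:car6-GO,W:wait | queues: N=0 E=1 S=0 W=2
Step 3 [NS]: N:empty,E:wait,S:empty,W:wait | queues: N=0 E=1 S=0 W=2
Step 4 [EW]: N:wait,E:car3-GO,S:wait,W:car1-GO | queues: N=0 E=0 S=0 W=1
Step 5 [EW]: N:wait,E:empty,S:wait,W:car4-GO | queues: N=0 E=0 S=0 W=0
Car 4 crosses at step 5

5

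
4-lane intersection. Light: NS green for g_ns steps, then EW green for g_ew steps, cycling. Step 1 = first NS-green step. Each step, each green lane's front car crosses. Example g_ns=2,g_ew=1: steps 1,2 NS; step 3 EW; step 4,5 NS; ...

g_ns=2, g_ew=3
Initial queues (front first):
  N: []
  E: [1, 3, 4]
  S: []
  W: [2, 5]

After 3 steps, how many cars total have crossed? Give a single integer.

Answer: 2

Derivation:
Step 1 [NS]: N:empty,E:wait,S:empty,W:wait | queues: N=0 E=3 S=0 W=2
Step 2 [NS]: N:empty,E:wait,S:empty,W:wait | queues: N=0 E=3 S=0 W=2
Step 3 [EW]: N:wait,E:car1-GO,S:wait,W:car2-GO | queues: N=0 E=2 S=0 W=1
Cars crossed by step 3: 2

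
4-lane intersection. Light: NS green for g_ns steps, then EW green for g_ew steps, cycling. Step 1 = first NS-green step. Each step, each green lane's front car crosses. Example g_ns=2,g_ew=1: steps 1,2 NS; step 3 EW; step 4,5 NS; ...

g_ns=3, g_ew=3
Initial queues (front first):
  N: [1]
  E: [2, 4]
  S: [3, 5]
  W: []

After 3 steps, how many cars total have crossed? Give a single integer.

Answer: 3

Derivation:
Step 1 [NS]: N:car1-GO,E:wait,S:car3-GO,W:wait | queues: N=0 E=2 S=1 W=0
Step 2 [NS]: N:empty,E:wait,S:car5-GO,W:wait | queues: N=0 E=2 S=0 W=0
Step 3 [NS]: N:empty,E:wait,S:empty,W:wait | queues: N=0 E=2 S=0 W=0
Cars crossed by step 3: 3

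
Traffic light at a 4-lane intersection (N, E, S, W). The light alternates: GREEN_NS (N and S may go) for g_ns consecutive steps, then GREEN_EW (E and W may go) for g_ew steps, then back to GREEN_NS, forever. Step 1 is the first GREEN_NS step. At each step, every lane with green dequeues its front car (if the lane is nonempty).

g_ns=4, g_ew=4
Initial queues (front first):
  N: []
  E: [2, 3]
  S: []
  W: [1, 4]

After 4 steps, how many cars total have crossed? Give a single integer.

Answer: 0

Derivation:
Step 1 [NS]: N:empty,E:wait,S:empty,W:wait | queues: N=0 E=2 S=0 W=2
Step 2 [NS]: N:empty,E:wait,S:empty,W:wait | queues: N=0 E=2 S=0 W=2
Step 3 [NS]: N:empty,E:wait,S:empty,W:wait | queues: N=0 E=2 S=0 W=2
Step 4 [NS]: N:empty,E:wait,S:empty,W:wait | queues: N=0 E=2 S=0 W=2
Cars crossed by step 4: 0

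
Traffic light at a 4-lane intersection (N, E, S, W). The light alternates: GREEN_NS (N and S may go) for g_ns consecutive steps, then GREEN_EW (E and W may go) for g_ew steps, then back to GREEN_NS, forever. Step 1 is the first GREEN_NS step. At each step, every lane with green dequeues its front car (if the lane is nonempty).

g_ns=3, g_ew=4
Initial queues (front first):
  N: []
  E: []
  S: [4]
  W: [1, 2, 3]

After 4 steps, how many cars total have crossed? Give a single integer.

Answer: 2

Derivation:
Step 1 [NS]: N:empty,E:wait,S:car4-GO,W:wait | queues: N=0 E=0 S=0 W=3
Step 2 [NS]: N:empty,E:wait,S:empty,W:wait | queues: N=0 E=0 S=0 W=3
Step 3 [NS]: N:empty,E:wait,S:empty,W:wait | queues: N=0 E=0 S=0 W=3
Step 4 [EW]: N:wait,E:empty,S:wait,W:car1-GO | queues: N=0 E=0 S=0 W=2
Cars crossed by step 4: 2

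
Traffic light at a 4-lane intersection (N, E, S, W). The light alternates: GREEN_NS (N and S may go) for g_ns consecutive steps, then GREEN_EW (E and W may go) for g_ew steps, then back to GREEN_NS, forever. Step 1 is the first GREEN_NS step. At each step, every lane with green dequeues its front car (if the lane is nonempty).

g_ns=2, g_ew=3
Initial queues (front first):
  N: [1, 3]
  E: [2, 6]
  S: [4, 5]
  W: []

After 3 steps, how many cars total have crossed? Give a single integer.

Step 1 [NS]: N:car1-GO,E:wait,S:car4-GO,W:wait | queues: N=1 E=2 S=1 W=0
Step 2 [NS]: N:car3-GO,E:wait,S:car5-GO,W:wait | queues: N=0 E=2 S=0 W=0
Step 3 [EW]: N:wait,E:car2-GO,S:wait,W:empty | queues: N=0 E=1 S=0 W=0
Cars crossed by step 3: 5

Answer: 5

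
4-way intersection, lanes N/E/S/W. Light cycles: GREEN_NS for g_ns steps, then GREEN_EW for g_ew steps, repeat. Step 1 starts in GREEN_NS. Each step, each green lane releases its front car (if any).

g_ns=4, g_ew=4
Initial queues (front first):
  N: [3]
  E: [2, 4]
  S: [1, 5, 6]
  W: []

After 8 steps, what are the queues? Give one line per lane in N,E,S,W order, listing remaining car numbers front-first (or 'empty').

Step 1 [NS]: N:car3-GO,E:wait,S:car1-GO,W:wait | queues: N=0 E=2 S=2 W=0
Step 2 [NS]: N:empty,E:wait,S:car5-GO,W:wait | queues: N=0 E=2 S=1 W=0
Step 3 [NS]: N:empty,E:wait,S:car6-GO,W:wait | queues: N=0 E=2 S=0 W=0
Step 4 [NS]: N:empty,E:wait,S:empty,W:wait | queues: N=0 E=2 S=0 W=0
Step 5 [EW]: N:wait,E:car2-GO,S:wait,W:empty | queues: N=0 E=1 S=0 W=0
Step 6 [EW]: N:wait,E:car4-GO,S:wait,W:empty | queues: N=0 E=0 S=0 W=0

N: empty
E: empty
S: empty
W: empty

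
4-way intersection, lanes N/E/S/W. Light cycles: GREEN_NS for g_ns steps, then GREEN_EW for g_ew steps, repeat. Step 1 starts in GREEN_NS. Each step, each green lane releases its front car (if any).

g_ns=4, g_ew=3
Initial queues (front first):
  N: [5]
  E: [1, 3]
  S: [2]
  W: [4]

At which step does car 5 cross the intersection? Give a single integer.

Step 1 [NS]: N:car5-GO,E:wait,S:car2-GO,W:wait | queues: N=0 E=2 S=0 W=1
Step 2 [NS]: N:empty,E:wait,S:empty,W:wait | queues: N=0 E=2 S=0 W=1
Step 3 [NS]: N:empty,E:wait,S:empty,W:wait | queues: N=0 E=2 S=0 W=1
Step 4 [NS]: N:empty,E:wait,S:empty,W:wait | queues: N=0 E=2 S=0 W=1
Step 5 [EW]: N:wait,E:car1-GO,S:wait,W:car4-GO | queues: N=0 E=1 S=0 W=0
Step 6 [EW]: N:wait,E:car3-GO,S:wait,W:empty | queues: N=0 E=0 S=0 W=0
Car 5 crosses at step 1

1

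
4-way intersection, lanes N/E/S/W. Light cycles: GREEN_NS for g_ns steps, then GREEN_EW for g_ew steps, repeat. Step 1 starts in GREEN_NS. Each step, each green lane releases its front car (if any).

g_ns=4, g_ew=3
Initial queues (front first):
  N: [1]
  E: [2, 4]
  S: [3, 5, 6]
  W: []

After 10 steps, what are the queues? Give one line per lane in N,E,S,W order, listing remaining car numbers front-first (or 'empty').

Step 1 [NS]: N:car1-GO,E:wait,S:car3-GO,W:wait | queues: N=0 E=2 S=2 W=0
Step 2 [NS]: N:empty,E:wait,S:car5-GO,W:wait | queues: N=0 E=2 S=1 W=0
Step 3 [NS]: N:empty,E:wait,S:car6-GO,W:wait | queues: N=0 E=2 S=0 W=0
Step 4 [NS]: N:empty,E:wait,S:empty,W:wait | queues: N=0 E=2 S=0 W=0
Step 5 [EW]: N:wait,E:car2-GO,S:wait,W:empty | queues: N=0 E=1 S=0 W=0
Step 6 [EW]: N:wait,E:car4-GO,S:wait,W:empty | queues: N=0 E=0 S=0 W=0

N: empty
E: empty
S: empty
W: empty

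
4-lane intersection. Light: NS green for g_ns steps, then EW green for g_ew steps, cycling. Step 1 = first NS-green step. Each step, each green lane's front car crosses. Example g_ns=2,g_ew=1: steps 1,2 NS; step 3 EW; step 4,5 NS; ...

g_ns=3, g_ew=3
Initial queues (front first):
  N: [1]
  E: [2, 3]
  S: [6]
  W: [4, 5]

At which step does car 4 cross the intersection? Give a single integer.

Step 1 [NS]: N:car1-GO,E:wait,S:car6-GO,W:wait | queues: N=0 E=2 S=0 W=2
Step 2 [NS]: N:empty,E:wait,S:empty,W:wait | queues: N=0 E=2 S=0 W=2
Step 3 [NS]: N:empty,E:wait,S:empty,W:wait | queues: N=0 E=2 S=0 W=2
Step 4 [EW]: N:wait,E:car2-GO,S:wait,W:car4-GO | queues: N=0 E=1 S=0 W=1
Step 5 [EW]: N:wait,E:car3-GO,S:wait,W:car5-GO | queues: N=0 E=0 S=0 W=0
Car 4 crosses at step 4

4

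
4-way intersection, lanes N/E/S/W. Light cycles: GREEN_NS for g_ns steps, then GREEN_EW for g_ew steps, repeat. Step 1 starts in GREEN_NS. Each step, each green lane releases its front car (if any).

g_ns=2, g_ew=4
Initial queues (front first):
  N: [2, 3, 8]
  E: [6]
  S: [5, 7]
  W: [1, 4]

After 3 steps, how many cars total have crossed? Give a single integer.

Step 1 [NS]: N:car2-GO,E:wait,S:car5-GO,W:wait | queues: N=2 E=1 S=1 W=2
Step 2 [NS]: N:car3-GO,E:wait,S:car7-GO,W:wait | queues: N=1 E=1 S=0 W=2
Step 3 [EW]: N:wait,E:car6-GO,S:wait,W:car1-GO | queues: N=1 E=0 S=0 W=1
Cars crossed by step 3: 6

Answer: 6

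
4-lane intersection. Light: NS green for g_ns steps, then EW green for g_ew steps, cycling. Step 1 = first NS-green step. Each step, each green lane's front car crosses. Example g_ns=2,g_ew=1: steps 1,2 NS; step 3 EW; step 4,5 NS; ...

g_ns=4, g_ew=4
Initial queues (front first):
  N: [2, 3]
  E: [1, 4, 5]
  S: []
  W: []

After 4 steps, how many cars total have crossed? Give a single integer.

Step 1 [NS]: N:car2-GO,E:wait,S:empty,W:wait | queues: N=1 E=3 S=0 W=0
Step 2 [NS]: N:car3-GO,E:wait,S:empty,W:wait | queues: N=0 E=3 S=0 W=0
Step 3 [NS]: N:empty,E:wait,S:empty,W:wait | queues: N=0 E=3 S=0 W=0
Step 4 [NS]: N:empty,E:wait,S:empty,W:wait | queues: N=0 E=3 S=0 W=0
Cars crossed by step 4: 2

Answer: 2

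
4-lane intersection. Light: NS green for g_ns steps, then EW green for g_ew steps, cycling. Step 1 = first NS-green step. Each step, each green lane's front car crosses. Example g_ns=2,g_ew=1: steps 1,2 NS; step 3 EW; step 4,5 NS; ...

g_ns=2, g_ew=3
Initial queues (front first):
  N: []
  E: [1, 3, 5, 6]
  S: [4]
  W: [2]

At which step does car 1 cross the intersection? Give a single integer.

Step 1 [NS]: N:empty,E:wait,S:car4-GO,W:wait | queues: N=0 E=4 S=0 W=1
Step 2 [NS]: N:empty,E:wait,S:empty,W:wait | queues: N=0 E=4 S=0 W=1
Step 3 [EW]: N:wait,E:car1-GO,S:wait,W:car2-GO | queues: N=0 E=3 S=0 W=0
Step 4 [EW]: N:wait,E:car3-GO,S:wait,W:empty | queues: N=0 E=2 S=0 W=0
Step 5 [EW]: N:wait,E:car5-GO,S:wait,W:empty | queues: N=0 E=1 S=0 W=0
Step 6 [NS]: N:empty,E:wait,S:empty,W:wait | queues: N=0 E=1 S=0 W=0
Step 7 [NS]: N:empty,E:wait,S:empty,W:wait | queues: N=0 E=1 S=0 W=0
Step 8 [EW]: N:wait,E:car6-GO,S:wait,W:empty | queues: N=0 E=0 S=0 W=0
Car 1 crosses at step 3

3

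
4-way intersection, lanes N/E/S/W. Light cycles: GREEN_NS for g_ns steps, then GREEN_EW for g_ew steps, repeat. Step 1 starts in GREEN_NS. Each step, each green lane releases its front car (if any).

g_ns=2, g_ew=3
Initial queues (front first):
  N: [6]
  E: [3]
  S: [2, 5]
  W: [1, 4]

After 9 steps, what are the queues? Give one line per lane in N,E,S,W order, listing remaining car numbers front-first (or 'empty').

Step 1 [NS]: N:car6-GO,E:wait,S:car2-GO,W:wait | queues: N=0 E=1 S=1 W=2
Step 2 [NS]: N:empty,E:wait,S:car5-GO,W:wait | queues: N=0 E=1 S=0 W=2
Step 3 [EW]: N:wait,E:car3-GO,S:wait,W:car1-GO | queues: N=0 E=0 S=0 W=1
Step 4 [EW]: N:wait,E:empty,S:wait,W:car4-GO | queues: N=0 E=0 S=0 W=0

N: empty
E: empty
S: empty
W: empty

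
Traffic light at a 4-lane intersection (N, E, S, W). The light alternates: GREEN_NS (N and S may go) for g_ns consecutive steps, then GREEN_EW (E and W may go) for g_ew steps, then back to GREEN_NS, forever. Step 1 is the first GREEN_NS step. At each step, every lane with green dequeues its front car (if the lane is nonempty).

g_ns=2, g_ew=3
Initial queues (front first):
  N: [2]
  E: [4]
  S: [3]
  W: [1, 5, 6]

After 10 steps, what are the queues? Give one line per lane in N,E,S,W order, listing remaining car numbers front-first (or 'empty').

Step 1 [NS]: N:car2-GO,E:wait,S:car3-GO,W:wait | queues: N=0 E=1 S=0 W=3
Step 2 [NS]: N:empty,E:wait,S:empty,W:wait | queues: N=0 E=1 S=0 W=3
Step 3 [EW]: N:wait,E:car4-GO,S:wait,W:car1-GO | queues: N=0 E=0 S=0 W=2
Step 4 [EW]: N:wait,E:empty,S:wait,W:car5-GO | queues: N=0 E=0 S=0 W=1
Step 5 [EW]: N:wait,E:empty,S:wait,W:car6-GO | queues: N=0 E=0 S=0 W=0

N: empty
E: empty
S: empty
W: empty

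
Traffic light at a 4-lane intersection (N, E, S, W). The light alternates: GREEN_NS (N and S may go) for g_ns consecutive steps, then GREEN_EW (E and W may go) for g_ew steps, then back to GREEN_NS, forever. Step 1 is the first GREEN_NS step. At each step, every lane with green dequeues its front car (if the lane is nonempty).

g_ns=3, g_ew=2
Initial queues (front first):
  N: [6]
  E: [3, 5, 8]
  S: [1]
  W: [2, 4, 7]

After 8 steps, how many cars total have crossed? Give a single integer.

Step 1 [NS]: N:car6-GO,E:wait,S:car1-GO,W:wait | queues: N=0 E=3 S=0 W=3
Step 2 [NS]: N:empty,E:wait,S:empty,W:wait | queues: N=0 E=3 S=0 W=3
Step 3 [NS]: N:empty,E:wait,S:empty,W:wait | queues: N=0 E=3 S=0 W=3
Step 4 [EW]: N:wait,E:car3-GO,S:wait,W:car2-GO | queues: N=0 E=2 S=0 W=2
Step 5 [EW]: N:wait,E:car5-GO,S:wait,W:car4-GO | queues: N=0 E=1 S=0 W=1
Step 6 [NS]: N:empty,E:wait,S:empty,W:wait | queues: N=0 E=1 S=0 W=1
Step 7 [NS]: N:empty,E:wait,S:empty,W:wait | queues: N=0 E=1 S=0 W=1
Step 8 [NS]: N:empty,E:wait,S:empty,W:wait | queues: N=0 E=1 S=0 W=1
Cars crossed by step 8: 6

Answer: 6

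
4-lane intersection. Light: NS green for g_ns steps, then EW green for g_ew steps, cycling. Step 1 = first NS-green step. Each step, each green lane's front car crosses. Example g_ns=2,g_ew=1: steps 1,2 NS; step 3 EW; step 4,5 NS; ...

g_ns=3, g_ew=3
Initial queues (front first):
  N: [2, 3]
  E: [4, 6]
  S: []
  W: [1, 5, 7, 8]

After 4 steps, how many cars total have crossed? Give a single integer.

Step 1 [NS]: N:car2-GO,E:wait,S:empty,W:wait | queues: N=1 E=2 S=0 W=4
Step 2 [NS]: N:car3-GO,E:wait,S:empty,W:wait | queues: N=0 E=2 S=0 W=4
Step 3 [NS]: N:empty,E:wait,S:empty,W:wait | queues: N=0 E=2 S=0 W=4
Step 4 [EW]: N:wait,E:car4-GO,S:wait,W:car1-GO | queues: N=0 E=1 S=0 W=3
Cars crossed by step 4: 4

Answer: 4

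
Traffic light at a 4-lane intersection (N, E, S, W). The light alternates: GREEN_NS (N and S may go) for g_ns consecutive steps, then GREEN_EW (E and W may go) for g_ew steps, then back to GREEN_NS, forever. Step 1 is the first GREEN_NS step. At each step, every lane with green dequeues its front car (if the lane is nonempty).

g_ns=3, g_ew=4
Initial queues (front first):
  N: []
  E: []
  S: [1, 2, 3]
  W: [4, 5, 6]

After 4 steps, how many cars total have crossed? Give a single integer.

Step 1 [NS]: N:empty,E:wait,S:car1-GO,W:wait | queues: N=0 E=0 S=2 W=3
Step 2 [NS]: N:empty,E:wait,S:car2-GO,W:wait | queues: N=0 E=0 S=1 W=3
Step 3 [NS]: N:empty,E:wait,S:car3-GO,W:wait | queues: N=0 E=0 S=0 W=3
Step 4 [EW]: N:wait,E:empty,S:wait,W:car4-GO | queues: N=0 E=0 S=0 W=2
Cars crossed by step 4: 4

Answer: 4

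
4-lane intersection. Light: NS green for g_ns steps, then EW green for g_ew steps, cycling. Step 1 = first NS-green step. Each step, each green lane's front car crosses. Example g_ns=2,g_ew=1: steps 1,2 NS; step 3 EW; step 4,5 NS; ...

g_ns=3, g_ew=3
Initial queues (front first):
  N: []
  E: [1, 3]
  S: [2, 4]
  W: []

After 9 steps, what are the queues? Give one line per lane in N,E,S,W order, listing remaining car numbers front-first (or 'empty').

Step 1 [NS]: N:empty,E:wait,S:car2-GO,W:wait | queues: N=0 E=2 S=1 W=0
Step 2 [NS]: N:empty,E:wait,S:car4-GO,W:wait | queues: N=0 E=2 S=0 W=0
Step 3 [NS]: N:empty,E:wait,S:empty,W:wait | queues: N=0 E=2 S=0 W=0
Step 4 [EW]: N:wait,E:car1-GO,S:wait,W:empty | queues: N=0 E=1 S=0 W=0
Step 5 [EW]: N:wait,E:car3-GO,S:wait,W:empty | queues: N=0 E=0 S=0 W=0

N: empty
E: empty
S: empty
W: empty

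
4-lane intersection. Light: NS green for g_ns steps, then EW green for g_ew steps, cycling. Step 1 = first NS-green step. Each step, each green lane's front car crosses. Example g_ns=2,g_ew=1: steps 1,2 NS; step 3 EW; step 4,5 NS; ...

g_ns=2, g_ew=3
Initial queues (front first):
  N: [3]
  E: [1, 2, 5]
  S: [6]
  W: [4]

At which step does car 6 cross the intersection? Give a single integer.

Step 1 [NS]: N:car3-GO,E:wait,S:car6-GO,W:wait | queues: N=0 E=3 S=0 W=1
Step 2 [NS]: N:empty,E:wait,S:empty,W:wait | queues: N=0 E=3 S=0 W=1
Step 3 [EW]: N:wait,E:car1-GO,S:wait,W:car4-GO | queues: N=0 E=2 S=0 W=0
Step 4 [EW]: N:wait,E:car2-GO,S:wait,W:empty | queues: N=0 E=1 S=0 W=0
Step 5 [EW]: N:wait,E:car5-GO,S:wait,W:empty | queues: N=0 E=0 S=0 W=0
Car 6 crosses at step 1

1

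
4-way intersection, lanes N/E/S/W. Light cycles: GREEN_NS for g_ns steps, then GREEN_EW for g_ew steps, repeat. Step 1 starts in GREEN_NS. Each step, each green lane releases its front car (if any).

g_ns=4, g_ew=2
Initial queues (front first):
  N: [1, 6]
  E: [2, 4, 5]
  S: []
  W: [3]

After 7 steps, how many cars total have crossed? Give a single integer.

Answer: 5

Derivation:
Step 1 [NS]: N:car1-GO,E:wait,S:empty,W:wait | queues: N=1 E=3 S=0 W=1
Step 2 [NS]: N:car6-GO,E:wait,S:empty,W:wait | queues: N=0 E=3 S=0 W=1
Step 3 [NS]: N:empty,E:wait,S:empty,W:wait | queues: N=0 E=3 S=0 W=1
Step 4 [NS]: N:empty,E:wait,S:empty,W:wait | queues: N=0 E=3 S=0 W=1
Step 5 [EW]: N:wait,E:car2-GO,S:wait,W:car3-GO | queues: N=0 E=2 S=0 W=0
Step 6 [EW]: N:wait,E:car4-GO,S:wait,W:empty | queues: N=0 E=1 S=0 W=0
Step 7 [NS]: N:empty,E:wait,S:empty,W:wait | queues: N=0 E=1 S=0 W=0
Cars crossed by step 7: 5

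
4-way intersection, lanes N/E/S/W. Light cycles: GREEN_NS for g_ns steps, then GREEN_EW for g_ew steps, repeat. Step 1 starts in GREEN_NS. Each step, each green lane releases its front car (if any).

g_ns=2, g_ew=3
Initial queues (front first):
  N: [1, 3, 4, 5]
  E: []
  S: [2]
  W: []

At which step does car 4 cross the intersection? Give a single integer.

Step 1 [NS]: N:car1-GO,E:wait,S:car2-GO,W:wait | queues: N=3 E=0 S=0 W=0
Step 2 [NS]: N:car3-GO,E:wait,S:empty,W:wait | queues: N=2 E=0 S=0 W=0
Step 3 [EW]: N:wait,E:empty,S:wait,W:empty | queues: N=2 E=0 S=0 W=0
Step 4 [EW]: N:wait,E:empty,S:wait,W:empty | queues: N=2 E=0 S=0 W=0
Step 5 [EW]: N:wait,E:empty,S:wait,W:empty | queues: N=2 E=0 S=0 W=0
Step 6 [NS]: N:car4-GO,E:wait,S:empty,W:wait | queues: N=1 E=0 S=0 W=0
Step 7 [NS]: N:car5-GO,E:wait,S:empty,W:wait | queues: N=0 E=0 S=0 W=0
Car 4 crosses at step 6

6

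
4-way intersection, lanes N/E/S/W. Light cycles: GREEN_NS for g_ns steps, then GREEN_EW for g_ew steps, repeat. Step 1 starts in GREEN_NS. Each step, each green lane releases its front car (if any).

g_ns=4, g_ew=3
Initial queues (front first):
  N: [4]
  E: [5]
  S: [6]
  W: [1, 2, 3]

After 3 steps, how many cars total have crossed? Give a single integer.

Answer: 2

Derivation:
Step 1 [NS]: N:car4-GO,E:wait,S:car6-GO,W:wait | queues: N=0 E=1 S=0 W=3
Step 2 [NS]: N:empty,E:wait,S:empty,W:wait | queues: N=0 E=1 S=0 W=3
Step 3 [NS]: N:empty,E:wait,S:empty,W:wait | queues: N=0 E=1 S=0 W=3
Cars crossed by step 3: 2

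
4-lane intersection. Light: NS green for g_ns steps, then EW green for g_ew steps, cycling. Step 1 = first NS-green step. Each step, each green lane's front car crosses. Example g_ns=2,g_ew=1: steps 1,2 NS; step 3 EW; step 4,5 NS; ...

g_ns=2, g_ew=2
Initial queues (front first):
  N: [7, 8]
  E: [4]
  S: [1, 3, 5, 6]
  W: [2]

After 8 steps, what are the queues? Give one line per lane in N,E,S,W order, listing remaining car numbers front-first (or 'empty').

Step 1 [NS]: N:car7-GO,E:wait,S:car1-GO,W:wait | queues: N=1 E=1 S=3 W=1
Step 2 [NS]: N:car8-GO,E:wait,S:car3-GO,W:wait | queues: N=0 E=1 S=2 W=1
Step 3 [EW]: N:wait,E:car4-GO,S:wait,W:car2-GO | queues: N=0 E=0 S=2 W=0
Step 4 [EW]: N:wait,E:empty,S:wait,W:empty | queues: N=0 E=0 S=2 W=0
Step 5 [NS]: N:empty,E:wait,S:car5-GO,W:wait | queues: N=0 E=0 S=1 W=0
Step 6 [NS]: N:empty,E:wait,S:car6-GO,W:wait | queues: N=0 E=0 S=0 W=0

N: empty
E: empty
S: empty
W: empty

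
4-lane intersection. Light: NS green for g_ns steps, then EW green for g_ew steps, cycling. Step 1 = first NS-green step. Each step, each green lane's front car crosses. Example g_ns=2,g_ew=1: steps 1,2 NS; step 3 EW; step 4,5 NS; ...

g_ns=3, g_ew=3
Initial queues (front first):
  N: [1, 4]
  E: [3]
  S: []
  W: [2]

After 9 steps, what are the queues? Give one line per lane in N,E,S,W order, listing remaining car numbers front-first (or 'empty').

Step 1 [NS]: N:car1-GO,E:wait,S:empty,W:wait | queues: N=1 E=1 S=0 W=1
Step 2 [NS]: N:car4-GO,E:wait,S:empty,W:wait | queues: N=0 E=1 S=0 W=1
Step 3 [NS]: N:empty,E:wait,S:empty,W:wait | queues: N=0 E=1 S=0 W=1
Step 4 [EW]: N:wait,E:car3-GO,S:wait,W:car2-GO | queues: N=0 E=0 S=0 W=0

N: empty
E: empty
S: empty
W: empty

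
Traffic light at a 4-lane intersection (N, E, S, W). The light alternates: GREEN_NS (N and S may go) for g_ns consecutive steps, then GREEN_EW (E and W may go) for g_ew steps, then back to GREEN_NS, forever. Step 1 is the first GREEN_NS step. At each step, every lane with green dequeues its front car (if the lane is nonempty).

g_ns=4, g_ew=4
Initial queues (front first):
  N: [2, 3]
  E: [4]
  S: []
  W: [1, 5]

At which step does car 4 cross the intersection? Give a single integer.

Step 1 [NS]: N:car2-GO,E:wait,S:empty,W:wait | queues: N=1 E=1 S=0 W=2
Step 2 [NS]: N:car3-GO,E:wait,S:empty,W:wait | queues: N=0 E=1 S=0 W=2
Step 3 [NS]: N:empty,E:wait,S:empty,W:wait | queues: N=0 E=1 S=0 W=2
Step 4 [NS]: N:empty,E:wait,S:empty,W:wait | queues: N=0 E=1 S=0 W=2
Step 5 [EW]: N:wait,E:car4-GO,S:wait,W:car1-GO | queues: N=0 E=0 S=0 W=1
Step 6 [EW]: N:wait,E:empty,S:wait,W:car5-GO | queues: N=0 E=0 S=0 W=0
Car 4 crosses at step 5

5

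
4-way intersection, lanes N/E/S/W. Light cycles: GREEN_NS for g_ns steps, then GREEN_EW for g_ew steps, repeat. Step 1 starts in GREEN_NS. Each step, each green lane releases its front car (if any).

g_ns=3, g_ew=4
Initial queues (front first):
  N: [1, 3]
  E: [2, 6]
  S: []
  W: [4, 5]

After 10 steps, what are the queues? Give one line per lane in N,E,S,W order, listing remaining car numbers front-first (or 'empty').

Step 1 [NS]: N:car1-GO,E:wait,S:empty,W:wait | queues: N=1 E=2 S=0 W=2
Step 2 [NS]: N:car3-GO,E:wait,S:empty,W:wait | queues: N=0 E=2 S=0 W=2
Step 3 [NS]: N:empty,E:wait,S:empty,W:wait | queues: N=0 E=2 S=0 W=2
Step 4 [EW]: N:wait,E:car2-GO,S:wait,W:car4-GO | queues: N=0 E=1 S=0 W=1
Step 5 [EW]: N:wait,E:car6-GO,S:wait,W:car5-GO | queues: N=0 E=0 S=0 W=0

N: empty
E: empty
S: empty
W: empty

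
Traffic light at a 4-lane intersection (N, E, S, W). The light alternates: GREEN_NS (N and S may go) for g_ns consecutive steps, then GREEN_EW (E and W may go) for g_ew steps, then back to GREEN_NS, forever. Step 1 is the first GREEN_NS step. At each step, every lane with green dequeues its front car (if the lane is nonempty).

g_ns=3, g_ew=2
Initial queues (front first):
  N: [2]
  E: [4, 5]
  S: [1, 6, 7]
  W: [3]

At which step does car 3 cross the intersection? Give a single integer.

Step 1 [NS]: N:car2-GO,E:wait,S:car1-GO,W:wait | queues: N=0 E=2 S=2 W=1
Step 2 [NS]: N:empty,E:wait,S:car6-GO,W:wait | queues: N=0 E=2 S=1 W=1
Step 3 [NS]: N:empty,E:wait,S:car7-GO,W:wait | queues: N=0 E=2 S=0 W=1
Step 4 [EW]: N:wait,E:car4-GO,S:wait,W:car3-GO | queues: N=0 E=1 S=0 W=0
Step 5 [EW]: N:wait,E:car5-GO,S:wait,W:empty | queues: N=0 E=0 S=0 W=0
Car 3 crosses at step 4

4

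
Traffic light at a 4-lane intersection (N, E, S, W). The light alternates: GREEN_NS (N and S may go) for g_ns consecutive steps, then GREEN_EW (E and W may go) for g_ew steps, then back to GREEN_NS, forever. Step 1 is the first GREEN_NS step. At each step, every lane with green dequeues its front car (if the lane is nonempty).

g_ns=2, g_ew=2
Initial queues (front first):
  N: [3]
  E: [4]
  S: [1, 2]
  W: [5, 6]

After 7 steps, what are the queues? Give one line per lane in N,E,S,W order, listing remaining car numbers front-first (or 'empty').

Step 1 [NS]: N:car3-GO,E:wait,S:car1-GO,W:wait | queues: N=0 E=1 S=1 W=2
Step 2 [NS]: N:empty,E:wait,S:car2-GO,W:wait | queues: N=0 E=1 S=0 W=2
Step 3 [EW]: N:wait,E:car4-GO,S:wait,W:car5-GO | queues: N=0 E=0 S=0 W=1
Step 4 [EW]: N:wait,E:empty,S:wait,W:car6-GO | queues: N=0 E=0 S=0 W=0

N: empty
E: empty
S: empty
W: empty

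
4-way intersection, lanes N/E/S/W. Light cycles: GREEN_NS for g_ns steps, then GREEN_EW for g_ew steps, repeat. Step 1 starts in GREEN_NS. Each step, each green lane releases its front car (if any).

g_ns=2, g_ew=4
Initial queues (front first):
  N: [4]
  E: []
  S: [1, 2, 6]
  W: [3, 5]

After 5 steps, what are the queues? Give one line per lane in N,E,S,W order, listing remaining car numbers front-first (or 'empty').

Step 1 [NS]: N:car4-GO,E:wait,S:car1-GO,W:wait | queues: N=0 E=0 S=2 W=2
Step 2 [NS]: N:empty,E:wait,S:car2-GO,W:wait | queues: N=0 E=0 S=1 W=2
Step 3 [EW]: N:wait,E:empty,S:wait,W:car3-GO | queues: N=0 E=0 S=1 W=1
Step 4 [EW]: N:wait,E:empty,S:wait,W:car5-GO | queues: N=0 E=0 S=1 W=0
Step 5 [EW]: N:wait,E:empty,S:wait,W:empty | queues: N=0 E=0 S=1 W=0

N: empty
E: empty
S: 6
W: empty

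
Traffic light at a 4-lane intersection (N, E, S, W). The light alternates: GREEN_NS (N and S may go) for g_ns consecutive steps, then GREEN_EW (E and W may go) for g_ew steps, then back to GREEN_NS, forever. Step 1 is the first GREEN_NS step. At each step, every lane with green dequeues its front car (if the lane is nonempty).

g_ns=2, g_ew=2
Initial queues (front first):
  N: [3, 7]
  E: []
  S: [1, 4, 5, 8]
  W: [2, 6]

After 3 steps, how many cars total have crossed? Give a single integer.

Answer: 5

Derivation:
Step 1 [NS]: N:car3-GO,E:wait,S:car1-GO,W:wait | queues: N=1 E=0 S=3 W=2
Step 2 [NS]: N:car7-GO,E:wait,S:car4-GO,W:wait | queues: N=0 E=0 S=2 W=2
Step 3 [EW]: N:wait,E:empty,S:wait,W:car2-GO | queues: N=0 E=0 S=2 W=1
Cars crossed by step 3: 5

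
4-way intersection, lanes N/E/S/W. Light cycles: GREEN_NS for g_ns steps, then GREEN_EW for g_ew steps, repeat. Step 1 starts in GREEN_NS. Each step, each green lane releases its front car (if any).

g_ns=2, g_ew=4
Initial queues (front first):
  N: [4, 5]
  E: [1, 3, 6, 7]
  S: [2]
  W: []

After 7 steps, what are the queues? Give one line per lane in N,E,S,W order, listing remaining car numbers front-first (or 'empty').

Step 1 [NS]: N:car4-GO,E:wait,S:car2-GO,W:wait | queues: N=1 E=4 S=0 W=0
Step 2 [NS]: N:car5-GO,E:wait,S:empty,W:wait | queues: N=0 E=4 S=0 W=0
Step 3 [EW]: N:wait,E:car1-GO,S:wait,W:empty | queues: N=0 E=3 S=0 W=0
Step 4 [EW]: N:wait,E:car3-GO,S:wait,W:empty | queues: N=0 E=2 S=0 W=0
Step 5 [EW]: N:wait,E:car6-GO,S:wait,W:empty | queues: N=0 E=1 S=0 W=0
Step 6 [EW]: N:wait,E:car7-GO,S:wait,W:empty | queues: N=0 E=0 S=0 W=0

N: empty
E: empty
S: empty
W: empty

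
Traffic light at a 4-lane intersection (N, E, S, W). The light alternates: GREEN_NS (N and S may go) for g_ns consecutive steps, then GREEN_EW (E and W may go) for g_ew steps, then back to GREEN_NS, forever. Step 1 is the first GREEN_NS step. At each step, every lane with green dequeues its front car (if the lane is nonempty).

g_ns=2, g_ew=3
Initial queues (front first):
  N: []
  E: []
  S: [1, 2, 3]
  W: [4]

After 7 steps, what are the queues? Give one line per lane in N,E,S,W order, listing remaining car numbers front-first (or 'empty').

Step 1 [NS]: N:empty,E:wait,S:car1-GO,W:wait | queues: N=0 E=0 S=2 W=1
Step 2 [NS]: N:empty,E:wait,S:car2-GO,W:wait | queues: N=0 E=0 S=1 W=1
Step 3 [EW]: N:wait,E:empty,S:wait,W:car4-GO | queues: N=0 E=0 S=1 W=0
Step 4 [EW]: N:wait,E:empty,S:wait,W:empty | queues: N=0 E=0 S=1 W=0
Step 5 [EW]: N:wait,E:empty,S:wait,W:empty | queues: N=0 E=0 S=1 W=0
Step 6 [NS]: N:empty,E:wait,S:car3-GO,W:wait | queues: N=0 E=0 S=0 W=0

N: empty
E: empty
S: empty
W: empty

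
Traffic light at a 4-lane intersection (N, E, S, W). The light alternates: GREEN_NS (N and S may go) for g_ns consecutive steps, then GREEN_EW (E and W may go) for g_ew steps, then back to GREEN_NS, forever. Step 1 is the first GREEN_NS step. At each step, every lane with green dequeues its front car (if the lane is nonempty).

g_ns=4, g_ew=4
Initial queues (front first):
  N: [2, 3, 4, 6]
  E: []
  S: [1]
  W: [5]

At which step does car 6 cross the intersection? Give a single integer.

Step 1 [NS]: N:car2-GO,E:wait,S:car1-GO,W:wait | queues: N=3 E=0 S=0 W=1
Step 2 [NS]: N:car3-GO,E:wait,S:empty,W:wait | queues: N=2 E=0 S=0 W=1
Step 3 [NS]: N:car4-GO,E:wait,S:empty,W:wait | queues: N=1 E=0 S=0 W=1
Step 4 [NS]: N:car6-GO,E:wait,S:empty,W:wait | queues: N=0 E=0 S=0 W=1
Step 5 [EW]: N:wait,E:empty,S:wait,W:car5-GO | queues: N=0 E=0 S=0 W=0
Car 6 crosses at step 4

4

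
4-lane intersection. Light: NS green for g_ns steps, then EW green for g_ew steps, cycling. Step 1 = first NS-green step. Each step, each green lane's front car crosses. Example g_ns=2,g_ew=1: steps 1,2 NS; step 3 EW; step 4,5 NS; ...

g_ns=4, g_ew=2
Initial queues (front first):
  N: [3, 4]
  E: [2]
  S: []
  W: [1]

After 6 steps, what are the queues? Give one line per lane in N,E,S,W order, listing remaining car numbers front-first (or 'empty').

Step 1 [NS]: N:car3-GO,E:wait,S:empty,W:wait | queues: N=1 E=1 S=0 W=1
Step 2 [NS]: N:car4-GO,E:wait,S:empty,W:wait | queues: N=0 E=1 S=0 W=1
Step 3 [NS]: N:empty,E:wait,S:empty,W:wait | queues: N=0 E=1 S=0 W=1
Step 4 [NS]: N:empty,E:wait,S:empty,W:wait | queues: N=0 E=1 S=0 W=1
Step 5 [EW]: N:wait,E:car2-GO,S:wait,W:car1-GO | queues: N=0 E=0 S=0 W=0

N: empty
E: empty
S: empty
W: empty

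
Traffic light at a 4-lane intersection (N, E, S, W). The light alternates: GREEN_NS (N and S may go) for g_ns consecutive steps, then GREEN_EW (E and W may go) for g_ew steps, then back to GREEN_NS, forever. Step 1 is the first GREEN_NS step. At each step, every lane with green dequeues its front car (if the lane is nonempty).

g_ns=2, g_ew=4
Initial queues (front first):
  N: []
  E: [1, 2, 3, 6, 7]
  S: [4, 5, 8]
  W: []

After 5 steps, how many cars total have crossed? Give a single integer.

Answer: 5

Derivation:
Step 1 [NS]: N:empty,E:wait,S:car4-GO,W:wait | queues: N=0 E=5 S=2 W=0
Step 2 [NS]: N:empty,E:wait,S:car5-GO,W:wait | queues: N=0 E=5 S=1 W=0
Step 3 [EW]: N:wait,E:car1-GO,S:wait,W:empty | queues: N=0 E=4 S=1 W=0
Step 4 [EW]: N:wait,E:car2-GO,S:wait,W:empty | queues: N=0 E=3 S=1 W=0
Step 5 [EW]: N:wait,E:car3-GO,S:wait,W:empty | queues: N=0 E=2 S=1 W=0
Cars crossed by step 5: 5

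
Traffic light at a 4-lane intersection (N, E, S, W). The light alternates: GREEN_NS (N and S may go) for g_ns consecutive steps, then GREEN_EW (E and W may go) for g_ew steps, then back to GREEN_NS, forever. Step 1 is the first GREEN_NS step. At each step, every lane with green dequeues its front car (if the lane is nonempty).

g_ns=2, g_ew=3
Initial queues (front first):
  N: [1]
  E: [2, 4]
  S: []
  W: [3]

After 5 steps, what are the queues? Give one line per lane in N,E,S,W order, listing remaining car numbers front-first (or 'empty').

Step 1 [NS]: N:car1-GO,E:wait,S:empty,W:wait | queues: N=0 E=2 S=0 W=1
Step 2 [NS]: N:empty,E:wait,S:empty,W:wait | queues: N=0 E=2 S=0 W=1
Step 3 [EW]: N:wait,E:car2-GO,S:wait,W:car3-GO | queues: N=0 E=1 S=0 W=0
Step 4 [EW]: N:wait,E:car4-GO,S:wait,W:empty | queues: N=0 E=0 S=0 W=0

N: empty
E: empty
S: empty
W: empty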